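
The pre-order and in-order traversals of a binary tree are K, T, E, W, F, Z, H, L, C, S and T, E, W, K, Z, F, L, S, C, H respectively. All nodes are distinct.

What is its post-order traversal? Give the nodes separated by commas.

The first element of pre-order is the root; it splits in-order into left and right subtrees.
Root K: left subtree has 3 nodes {T, E, W}, right has 6 {Z, F, L, S, C, H}.
  Root T: left subtree has 0 nodes { }, right has 2 {E, W}.
    Root E: left subtree has 0 nodes { }, right has 1 {W}.
  Root F: left subtree has 1 node {Z}, right has 4 {L, S, C, H}.
    Root H: left subtree has 3 nodes {L, S, C}, right has 0 { }.
      Root L: left subtree has 0 nodes { }, right has 2 {S, C}.
        Root C: left subtree has 1 node {S}, right has 0 { }.

W, E, T, Z, S, C, L, H, F, K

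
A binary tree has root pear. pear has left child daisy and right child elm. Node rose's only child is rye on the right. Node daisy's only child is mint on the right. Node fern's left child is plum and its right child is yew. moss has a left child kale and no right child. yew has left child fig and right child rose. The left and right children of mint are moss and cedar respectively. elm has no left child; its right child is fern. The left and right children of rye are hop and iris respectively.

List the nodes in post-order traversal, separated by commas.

Post-order visits the left subtree, then the right subtree, then the node.
At pear: go left to daisy.
  At daisy: no left child.
  At daisy: go right to mint.
    At mint: go left to moss.
      At moss: go left to kale.
        kale is a leaf — visit kale.
      At moss: no right child.
      Visit moss.
    At mint: go right to cedar.
      cedar is a leaf — visit cedar.
    Visit mint.
  Visit daisy.
At pear: go right to elm.
  At elm: no left child.
  At elm: go right to fern.
    At fern: go left to plum.
      plum is a leaf — visit plum.
    At fern: go right to yew.
      At yew: go left to fig.
        fig is a leaf — visit fig.
      At yew: go right to rose.
        At rose: no left child.
        At rose: go right to rye.
          At rye: go left to hop.
            hop is a leaf — visit hop.
          At rye: go right to iris.
            iris is a leaf — visit iris.
          Visit rye.
        Visit rose.
      Visit yew.
    Visit fern.
  Visit elm.
Visit pear.

kale, moss, cedar, mint, daisy, plum, fig, hop, iris, rye, rose, yew, fern, elm, pear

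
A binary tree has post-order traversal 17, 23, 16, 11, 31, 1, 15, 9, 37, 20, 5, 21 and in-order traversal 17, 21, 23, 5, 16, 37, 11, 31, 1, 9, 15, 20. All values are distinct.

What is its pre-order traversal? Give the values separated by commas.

The last element of post-order is the root; it splits in-order into left and right subtrees.
Root 21: left subtree has 1 node {17}, right has 10 {23, 5, 16, 37, 11, 31, 1, 9, 15, 20}.
  Root 5: left subtree has 1 node {23}, right has 8 {16, 37, 11, 31, 1, 9, 15, 20}.
    Root 20: left subtree has 7 nodes {16, 37, 11, 31, 1, 9, 15}, right has 0 { }.
      Root 37: left subtree has 1 node {16}, right has 5 {11, 31, 1, 9, 15}.
        Root 9: left subtree has 3 nodes {11, 31, 1}, right has 1 {15}.
          Root 1: left subtree has 2 nodes {11, 31}, right has 0 { }.
            Root 31: left subtree has 1 node {11}, right has 0 { }.

21, 17, 5, 23, 20, 37, 16, 9, 1, 31, 11, 15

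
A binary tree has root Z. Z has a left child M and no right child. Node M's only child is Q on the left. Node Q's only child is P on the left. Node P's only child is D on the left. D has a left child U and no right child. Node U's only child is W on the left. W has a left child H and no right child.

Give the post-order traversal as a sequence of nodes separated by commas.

H, W, U, D, P, Q, M, Z

Post-order visits the left subtree, then the right subtree, then the node.
At Z: go left to M.
  At M: go left to Q.
    At Q: go left to P.
      At P: go left to D.
        At D: go left to U.
          At U: go left to W.
            At W: go left to H.
              H is a leaf — visit H.
            At W: no right child.
            Visit W.
          At U: no right child.
          Visit U.
        At D: no right child.
        Visit D.
      At P: no right child.
      Visit P.
    At Q: no right child.
    Visit Q.
  At M: no right child.
  Visit M.
At Z: no right child.
Visit Z.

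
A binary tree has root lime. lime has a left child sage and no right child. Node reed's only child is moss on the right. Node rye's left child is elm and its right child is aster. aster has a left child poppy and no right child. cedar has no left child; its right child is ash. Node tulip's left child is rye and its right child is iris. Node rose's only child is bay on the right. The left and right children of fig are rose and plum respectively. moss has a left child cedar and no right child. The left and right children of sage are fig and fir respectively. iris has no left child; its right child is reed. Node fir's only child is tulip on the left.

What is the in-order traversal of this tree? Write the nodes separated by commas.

In-order visits the left subtree, then the node, then the right subtree.
At lime: go left to sage.
  At sage: go left to fig.
    At fig: go left to rose.
      At rose: no left child.
      Visit rose.
      At rose: go right to bay.
        bay is a leaf — visit bay.
    Visit fig.
    At fig: go right to plum.
      plum is a leaf — visit plum.
  Visit sage.
  At sage: go right to fir.
    At fir: go left to tulip.
      At tulip: go left to rye.
        At rye: go left to elm.
          elm is a leaf — visit elm.
        Visit rye.
        At rye: go right to aster.
          At aster: go left to poppy.
            poppy is a leaf — visit poppy.
          Visit aster.
          At aster: no right child.
      Visit tulip.
      At tulip: go right to iris.
        At iris: no left child.
        Visit iris.
        At iris: go right to reed.
          At reed: no left child.
          Visit reed.
          At reed: go right to moss.
            At moss: go left to cedar.
              At cedar: no left child.
              Visit cedar.
              At cedar: go right to ash.
                ash is a leaf — visit ash.
            Visit moss.
            At moss: no right child.
    Visit fir.
    At fir: no right child.
Visit lime.
At lime: no right child.

rose, bay, fig, plum, sage, elm, rye, poppy, aster, tulip, iris, reed, cedar, ash, moss, fir, lime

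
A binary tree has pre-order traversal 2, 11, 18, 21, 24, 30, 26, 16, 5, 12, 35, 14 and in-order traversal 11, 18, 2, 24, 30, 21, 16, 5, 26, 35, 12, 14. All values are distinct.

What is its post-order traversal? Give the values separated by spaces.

18 11 30 24 5 16 35 14 12 26 21 2

The first element of pre-order is the root; it splits in-order into left and right subtrees.
Root 2: left subtree has 2 nodes {11, 18}, right has 9 {24, 30, 21, 16, 5, 26, 35, 12, 14}.
  Root 11: left subtree has 0 nodes { }, right has 1 {18}.
  Root 21: left subtree has 2 nodes {24, 30}, right has 6 {16, 5, 26, 35, 12, 14}.
    Root 24: left subtree has 0 nodes { }, right has 1 {30}.
    Root 26: left subtree has 2 nodes {16, 5}, right has 3 {35, 12, 14}.
      Root 16: left subtree has 0 nodes { }, right has 1 {5}.
      Root 12: left subtree has 1 node {35}, right has 1 {14}.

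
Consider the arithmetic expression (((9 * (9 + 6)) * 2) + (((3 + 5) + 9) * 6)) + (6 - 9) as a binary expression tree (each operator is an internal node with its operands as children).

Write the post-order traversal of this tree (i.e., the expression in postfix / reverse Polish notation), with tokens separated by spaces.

Post-order on an expression tree gives postfix notation: for each operator, emit left operand, right operand, then the operator.

9 9 6 + * 2 * 3 5 + 9 + 6 * + 6 9 - +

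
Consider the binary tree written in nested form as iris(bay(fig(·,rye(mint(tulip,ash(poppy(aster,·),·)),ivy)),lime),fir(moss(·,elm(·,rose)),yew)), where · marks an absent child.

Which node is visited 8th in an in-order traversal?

ivy

In-order visits the left subtree, then the node, then the right subtree.
At iris: go left to bay.
  At bay: go left to fig.
    At fig: no left child.
    Visit fig.
    At fig: go right to rye.
      At rye: go left to mint.
        At mint: go left to tulip.
          tulip is a leaf — visit tulip.
        Visit mint.
        At mint: go right to ash.
          At ash: go left to poppy.
            At poppy: go left to aster.
              aster is a leaf — visit aster.
            Visit poppy.
            At poppy: no right child.
          Visit ash.
          At ash: no right child.
      Visit rye.
      At rye: go right to ivy.
        ivy is a leaf — visit ivy.
  Visit bay.
  At bay: go right to lime.
    lime is a leaf — visit lime.
Visit iris.
At iris: go right to fir.
  At fir: go left to moss.
    At moss: no left child.
    Visit moss.
    At moss: go right to elm.
      At elm: no left child.
      Visit elm.
      At elm: go right to rose.
        rose is a leaf — visit rose.
  Visit fir.
  At fir: go right to yew.
    yew is a leaf — visit yew.
Full in-order sequence: fig, tulip, mint, aster, poppy, ash, rye, ivy, bay, lime, iris, moss, elm, rose, fir, yew.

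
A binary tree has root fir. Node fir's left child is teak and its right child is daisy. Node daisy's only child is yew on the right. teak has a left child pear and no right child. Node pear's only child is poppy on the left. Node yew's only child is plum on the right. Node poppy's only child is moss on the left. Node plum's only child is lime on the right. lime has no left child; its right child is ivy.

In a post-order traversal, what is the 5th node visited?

Post-order visits the left subtree, then the right subtree, then the node.
At fir: go left to teak.
  At teak: go left to pear.
    At pear: go left to poppy.
      At poppy: go left to moss.
        moss is a leaf — visit moss.
      At poppy: no right child.
      Visit poppy.
    At pear: no right child.
    Visit pear.
  At teak: no right child.
  Visit teak.
At fir: go right to daisy.
  At daisy: no left child.
  At daisy: go right to yew.
    At yew: no left child.
    At yew: go right to plum.
      At plum: no left child.
      At plum: go right to lime.
        At lime: no left child.
        At lime: go right to ivy.
          ivy is a leaf — visit ivy.
        Visit lime.
      Visit plum.
    Visit yew.
  Visit daisy.
Visit fir.
Full post-order sequence: moss, poppy, pear, teak, ivy, lime, plum, yew, daisy, fir.

ivy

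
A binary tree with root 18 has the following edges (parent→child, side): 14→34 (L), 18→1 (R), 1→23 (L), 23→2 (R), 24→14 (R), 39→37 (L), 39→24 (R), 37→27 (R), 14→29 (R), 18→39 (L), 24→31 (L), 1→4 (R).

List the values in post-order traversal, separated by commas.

27, 37, 31, 34, 29, 14, 24, 39, 2, 23, 4, 1, 18

Post-order visits the left subtree, then the right subtree, then the node.
At 18: go left to 39.
  At 39: go left to 37.
    At 37: no left child.
    At 37: go right to 27.
      27 is a leaf — visit 27.
    Visit 37.
  At 39: go right to 24.
    At 24: go left to 31.
      31 is a leaf — visit 31.
    At 24: go right to 14.
      At 14: go left to 34.
        34 is a leaf — visit 34.
      At 14: go right to 29.
        29 is a leaf — visit 29.
      Visit 14.
    Visit 24.
  Visit 39.
At 18: go right to 1.
  At 1: go left to 23.
    At 23: no left child.
    At 23: go right to 2.
      2 is a leaf — visit 2.
    Visit 23.
  At 1: go right to 4.
    4 is a leaf — visit 4.
  Visit 1.
Visit 18.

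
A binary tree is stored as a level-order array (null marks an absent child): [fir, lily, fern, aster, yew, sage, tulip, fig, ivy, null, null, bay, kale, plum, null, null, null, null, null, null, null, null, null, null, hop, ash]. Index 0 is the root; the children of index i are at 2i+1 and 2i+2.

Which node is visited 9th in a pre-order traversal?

Pre-order visits the node, then its left subtree, then its right subtree.
Visit fir.
At fir: go left to lily.
  Visit lily.
  At lily: go left to aster.
    Visit aster.
    At aster: go left to fig.
      fig is a leaf — visit fig.
    At aster: go right to ivy.
      ivy is a leaf — visit ivy.
  At lily: go right to yew.
    yew is a leaf — visit yew.
At fir: go right to fern.
  Visit fern.
  At fern: go left to sage.
    Visit sage.
    At sage: go left to bay.
      Visit bay.
      At bay: no left child.
      At bay: go right to hop.
        hop is a leaf — visit hop.
    At sage: go right to kale.
      Visit kale.
      At kale: go left to ash.
        ash is a leaf — visit ash.
      At kale: no right child.
  At fern: go right to tulip.
    Visit tulip.
    At tulip: go left to plum.
      plum is a leaf — visit plum.
    At tulip: no right child.
Full pre-order sequence: fir, lily, aster, fig, ivy, yew, fern, sage, bay, hop, kale, ash, tulip, plum.

bay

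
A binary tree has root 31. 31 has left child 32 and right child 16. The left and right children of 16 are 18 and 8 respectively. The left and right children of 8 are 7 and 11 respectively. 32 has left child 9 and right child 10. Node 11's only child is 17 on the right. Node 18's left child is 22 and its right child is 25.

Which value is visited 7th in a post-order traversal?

7

Post-order visits the left subtree, then the right subtree, then the node.
At 31: go left to 32.
  At 32: go left to 9.
    9 is a leaf — visit 9.
  At 32: go right to 10.
    10 is a leaf — visit 10.
  Visit 32.
At 31: go right to 16.
  At 16: go left to 18.
    At 18: go left to 22.
      22 is a leaf — visit 22.
    At 18: go right to 25.
      25 is a leaf — visit 25.
    Visit 18.
  At 16: go right to 8.
    At 8: go left to 7.
      7 is a leaf — visit 7.
    At 8: go right to 11.
      At 11: no left child.
      At 11: go right to 17.
        17 is a leaf — visit 17.
      Visit 11.
    Visit 8.
  Visit 16.
Visit 31.
Full post-order sequence: 9, 10, 32, 22, 25, 18, 7, 17, 11, 8, 16, 31.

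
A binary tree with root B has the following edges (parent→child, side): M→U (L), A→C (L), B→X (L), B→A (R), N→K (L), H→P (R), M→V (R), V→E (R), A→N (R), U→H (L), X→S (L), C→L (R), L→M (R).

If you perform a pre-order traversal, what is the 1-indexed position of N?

13

Pre-order visits the node, then its left subtree, then its right subtree.
Visit B.
At B: go left to X.
  Visit X.
  At X: go left to S.
    S is a leaf — visit S.
  At X: no right child.
At B: go right to A.
  Visit A.
  At A: go left to C.
    Visit C.
    At C: no left child.
    At C: go right to L.
      Visit L.
      At L: no left child.
      At L: go right to M.
        Visit M.
        At M: go left to U.
          Visit U.
          At U: go left to H.
            Visit H.
            At H: no left child.
            At H: go right to P.
              P is a leaf — visit P.
          At U: no right child.
        At M: go right to V.
          Visit V.
          At V: no left child.
          At V: go right to E.
            E is a leaf — visit E.
  At A: go right to N.
    Visit N.
    At N: go left to K.
      K is a leaf — visit K.
    At N: no right child.
Full pre-order sequence: B, X, S, A, C, L, M, U, H, P, V, E, N, K.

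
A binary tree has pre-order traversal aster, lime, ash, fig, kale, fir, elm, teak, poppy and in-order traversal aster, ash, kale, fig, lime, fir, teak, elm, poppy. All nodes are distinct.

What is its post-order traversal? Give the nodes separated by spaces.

kale fig ash teak poppy elm fir lime aster

The first element of pre-order is the root; it splits in-order into left and right subtrees.
Root aster: left subtree has 0 nodes { }, right has 8 {ash, kale, fig, lime, fir, teak, elm, poppy}.
  Root lime: left subtree has 3 nodes {ash, kale, fig}, right has 4 {fir, teak, elm, poppy}.
    Root ash: left subtree has 0 nodes { }, right has 2 {kale, fig}.
      Root fig: left subtree has 1 node {kale}, right has 0 { }.
    Root fir: left subtree has 0 nodes { }, right has 3 {teak, elm, poppy}.
      Root elm: left subtree has 1 node {teak}, right has 1 {poppy}.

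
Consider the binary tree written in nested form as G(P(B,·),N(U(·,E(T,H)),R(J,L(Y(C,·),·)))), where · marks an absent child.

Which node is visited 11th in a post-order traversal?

Post-order visits the left subtree, then the right subtree, then the node.
At G: go left to P.
  At P: go left to B.
    B is a leaf — visit B.
  At P: no right child.
  Visit P.
At G: go right to N.
  At N: go left to U.
    At U: no left child.
    At U: go right to E.
      At E: go left to T.
        T is a leaf — visit T.
      At E: go right to H.
        H is a leaf — visit H.
      Visit E.
    Visit U.
  At N: go right to R.
    At R: go left to J.
      J is a leaf — visit J.
    At R: go right to L.
      At L: go left to Y.
        At Y: go left to C.
          C is a leaf — visit C.
        At Y: no right child.
        Visit Y.
      At L: no right child.
      Visit L.
    Visit R.
  Visit N.
Visit G.
Full post-order sequence: B, P, T, H, E, U, J, C, Y, L, R, N, G.

R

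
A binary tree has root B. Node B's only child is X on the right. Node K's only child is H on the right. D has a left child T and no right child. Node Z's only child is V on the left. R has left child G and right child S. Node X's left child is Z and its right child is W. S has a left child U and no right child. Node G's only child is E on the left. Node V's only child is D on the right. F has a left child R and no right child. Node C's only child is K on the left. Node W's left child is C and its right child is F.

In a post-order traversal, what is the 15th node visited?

Post-order visits the left subtree, then the right subtree, then the node.
At B: no left child.
At B: go right to X.
  At X: go left to Z.
    At Z: go left to V.
      At V: no left child.
      At V: go right to D.
        At D: go left to T.
          T is a leaf — visit T.
        At D: no right child.
        Visit D.
      Visit V.
    At Z: no right child.
    Visit Z.
  At X: go right to W.
    At W: go left to C.
      At C: go left to K.
        At K: no left child.
        At K: go right to H.
          H is a leaf — visit H.
        Visit K.
      At C: no right child.
      Visit C.
    At W: go right to F.
      At F: go left to R.
        At R: go left to G.
          At G: go left to E.
            E is a leaf — visit E.
          At G: no right child.
          Visit G.
        At R: go right to S.
          At S: go left to U.
            U is a leaf — visit U.
          At S: no right child.
          Visit S.
        Visit R.
      At F: no right child.
      Visit F.
    Visit W.
  Visit X.
Visit B.
Full post-order sequence: T, D, V, Z, H, K, C, E, G, U, S, R, F, W, X, B.

X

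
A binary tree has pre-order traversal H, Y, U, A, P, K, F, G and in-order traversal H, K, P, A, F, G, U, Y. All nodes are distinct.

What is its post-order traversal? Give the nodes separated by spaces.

The first element of pre-order is the root; it splits in-order into left and right subtrees.
Root H: left subtree has 0 nodes { }, right has 7 {K, P, A, F, G, U, Y}.
  Root Y: left subtree has 6 nodes {K, P, A, F, G, U}, right has 0 { }.
    Root U: left subtree has 5 nodes {K, P, A, F, G}, right has 0 { }.
      Root A: left subtree has 2 nodes {K, P}, right has 2 {F, G}.
        Root P: left subtree has 1 node {K}, right has 0 { }.
        Root F: left subtree has 0 nodes { }, right has 1 {G}.

K P G F A U Y H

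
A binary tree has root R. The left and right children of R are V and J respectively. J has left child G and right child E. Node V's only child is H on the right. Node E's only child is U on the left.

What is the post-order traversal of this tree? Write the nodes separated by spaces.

Post-order visits the left subtree, then the right subtree, then the node.
At R: go left to V.
  At V: no left child.
  At V: go right to H.
    H is a leaf — visit H.
  Visit V.
At R: go right to J.
  At J: go left to G.
    G is a leaf — visit G.
  At J: go right to E.
    At E: go left to U.
      U is a leaf — visit U.
    At E: no right child.
    Visit E.
  Visit J.
Visit R.

H V G U E J R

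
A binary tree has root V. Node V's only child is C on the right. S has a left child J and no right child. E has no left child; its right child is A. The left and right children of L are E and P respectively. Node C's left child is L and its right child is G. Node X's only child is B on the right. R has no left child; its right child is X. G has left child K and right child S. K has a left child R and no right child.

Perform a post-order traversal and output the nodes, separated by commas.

A, E, P, L, B, X, R, K, J, S, G, C, V

Post-order visits the left subtree, then the right subtree, then the node.
At V: no left child.
At V: go right to C.
  At C: go left to L.
    At L: go left to E.
      At E: no left child.
      At E: go right to A.
        A is a leaf — visit A.
      Visit E.
    At L: go right to P.
      P is a leaf — visit P.
    Visit L.
  At C: go right to G.
    At G: go left to K.
      At K: go left to R.
        At R: no left child.
        At R: go right to X.
          At X: no left child.
          At X: go right to B.
            B is a leaf — visit B.
          Visit X.
        Visit R.
      At K: no right child.
      Visit K.
    At G: go right to S.
      At S: go left to J.
        J is a leaf — visit J.
      At S: no right child.
      Visit S.
    Visit G.
  Visit C.
Visit V.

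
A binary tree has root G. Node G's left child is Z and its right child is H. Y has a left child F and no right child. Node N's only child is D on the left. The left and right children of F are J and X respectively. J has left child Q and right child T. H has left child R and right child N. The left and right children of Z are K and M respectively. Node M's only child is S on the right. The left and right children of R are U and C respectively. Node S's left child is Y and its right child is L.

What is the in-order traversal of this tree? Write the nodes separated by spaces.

K Z M Q J T F X Y S L G U R C H D N

In-order visits the left subtree, then the node, then the right subtree.
At G: go left to Z.
  At Z: go left to K.
    K is a leaf — visit K.
  Visit Z.
  At Z: go right to M.
    At M: no left child.
    Visit M.
    At M: go right to S.
      At S: go left to Y.
        At Y: go left to F.
          At F: go left to J.
            At J: go left to Q.
              Q is a leaf — visit Q.
            Visit J.
            At J: go right to T.
              T is a leaf — visit T.
          Visit F.
          At F: go right to X.
            X is a leaf — visit X.
        Visit Y.
        At Y: no right child.
      Visit S.
      At S: go right to L.
        L is a leaf — visit L.
Visit G.
At G: go right to H.
  At H: go left to R.
    At R: go left to U.
      U is a leaf — visit U.
    Visit R.
    At R: go right to C.
      C is a leaf — visit C.
  Visit H.
  At H: go right to N.
    At N: go left to D.
      D is a leaf — visit D.
    Visit N.
    At N: no right child.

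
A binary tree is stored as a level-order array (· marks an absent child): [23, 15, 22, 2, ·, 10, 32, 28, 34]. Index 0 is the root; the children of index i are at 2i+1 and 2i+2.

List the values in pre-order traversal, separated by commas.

23, 15, 2, 28, 34, 22, 10, 32

Pre-order visits the node, then its left subtree, then its right subtree.
Visit 23.
At 23: go left to 15.
  Visit 15.
  At 15: go left to 2.
    Visit 2.
    At 2: go left to 28.
      28 is a leaf — visit 28.
    At 2: go right to 34.
      34 is a leaf — visit 34.
  At 15: no right child.
At 23: go right to 22.
  Visit 22.
  At 22: go left to 10.
    10 is a leaf — visit 10.
  At 22: go right to 32.
    32 is a leaf — visit 32.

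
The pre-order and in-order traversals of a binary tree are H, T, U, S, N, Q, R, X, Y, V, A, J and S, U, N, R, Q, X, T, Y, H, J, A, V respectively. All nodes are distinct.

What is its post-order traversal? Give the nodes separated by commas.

S, R, X, Q, N, U, Y, T, J, A, V, H

The first element of pre-order is the root; it splits in-order into left and right subtrees.
Root H: left subtree has 8 nodes {S, U, N, R, Q, X, T, Y}, right has 3 {J, A, V}.
  Root T: left subtree has 6 nodes {S, U, N, R, Q, X}, right has 1 {Y}.
    Root U: left subtree has 1 node {S}, right has 4 {N, R, Q, X}.
      Root N: left subtree has 0 nodes { }, right has 3 {R, Q, X}.
        Root Q: left subtree has 1 node {R}, right has 1 {X}.
  Root V: left subtree has 2 nodes {J, A}, right has 0 { }.
    Root A: left subtree has 1 node {J}, right has 0 { }.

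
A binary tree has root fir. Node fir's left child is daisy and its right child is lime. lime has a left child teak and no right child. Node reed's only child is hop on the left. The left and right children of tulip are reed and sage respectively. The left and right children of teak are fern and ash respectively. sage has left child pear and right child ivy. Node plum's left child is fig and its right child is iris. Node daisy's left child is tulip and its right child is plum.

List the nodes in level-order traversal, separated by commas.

Level-order visits nodes level by level from the root, left to right within each level.
Level 0: fir
Level 1: daisy, lime
Level 2: tulip, plum, teak
Level 3: reed, sage, fig, iris, fern, ash
Level 4: hop, pear, ivy

fir, daisy, lime, tulip, plum, teak, reed, sage, fig, iris, fern, ash, hop, pear, ivy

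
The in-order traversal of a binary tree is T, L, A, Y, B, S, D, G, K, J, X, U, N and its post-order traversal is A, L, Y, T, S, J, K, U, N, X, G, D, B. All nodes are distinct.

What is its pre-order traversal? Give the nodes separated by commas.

B, T, Y, L, A, D, S, G, X, K, J, N, U

The last element of post-order is the root; it splits in-order into left and right subtrees.
Root B: left subtree has 4 nodes {T, L, A, Y}, right has 8 {S, D, G, K, J, X, U, N}.
  Root T: left subtree has 0 nodes { }, right has 3 {L, A, Y}.
    Root Y: left subtree has 2 nodes {L, A}, right has 0 { }.
      Root L: left subtree has 0 nodes { }, right has 1 {A}.
  Root D: left subtree has 1 node {S}, right has 6 {G, K, J, X, U, N}.
    Root G: left subtree has 0 nodes { }, right has 5 {K, J, X, U, N}.
      Root X: left subtree has 2 nodes {K, J}, right has 2 {U, N}.
        Root K: left subtree has 0 nodes { }, right has 1 {J}.
        Root N: left subtree has 1 node {U}, right has 0 { }.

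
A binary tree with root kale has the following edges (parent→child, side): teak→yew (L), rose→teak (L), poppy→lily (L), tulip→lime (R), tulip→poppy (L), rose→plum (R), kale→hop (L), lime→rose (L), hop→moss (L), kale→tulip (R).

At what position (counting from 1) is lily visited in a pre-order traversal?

Pre-order visits the node, then its left subtree, then its right subtree.
Visit kale.
At kale: go left to hop.
  Visit hop.
  At hop: go left to moss.
    moss is a leaf — visit moss.
  At hop: no right child.
At kale: go right to tulip.
  Visit tulip.
  At tulip: go left to poppy.
    Visit poppy.
    At poppy: go left to lily.
      lily is a leaf — visit lily.
    At poppy: no right child.
  At tulip: go right to lime.
    Visit lime.
    At lime: go left to rose.
      Visit rose.
      At rose: go left to teak.
        Visit teak.
        At teak: go left to yew.
          yew is a leaf — visit yew.
        At teak: no right child.
      At rose: go right to plum.
        plum is a leaf — visit plum.
    At lime: no right child.
Full pre-order sequence: kale, hop, moss, tulip, poppy, lily, lime, rose, teak, yew, plum.

6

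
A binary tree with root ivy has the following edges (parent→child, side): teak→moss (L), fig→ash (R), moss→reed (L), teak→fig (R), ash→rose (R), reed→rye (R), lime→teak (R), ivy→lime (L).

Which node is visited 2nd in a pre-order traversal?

lime

Pre-order visits the node, then its left subtree, then its right subtree.
Visit ivy.
At ivy: go left to lime.
  Visit lime.
  At lime: no left child.
  At lime: go right to teak.
    Visit teak.
    At teak: go left to moss.
      Visit moss.
      At moss: go left to reed.
        Visit reed.
        At reed: no left child.
        At reed: go right to rye.
          rye is a leaf — visit rye.
      At moss: no right child.
    At teak: go right to fig.
      Visit fig.
      At fig: no left child.
      At fig: go right to ash.
        Visit ash.
        At ash: no left child.
        At ash: go right to rose.
          rose is a leaf — visit rose.
At ivy: no right child.
Full pre-order sequence: ivy, lime, teak, moss, reed, rye, fig, ash, rose.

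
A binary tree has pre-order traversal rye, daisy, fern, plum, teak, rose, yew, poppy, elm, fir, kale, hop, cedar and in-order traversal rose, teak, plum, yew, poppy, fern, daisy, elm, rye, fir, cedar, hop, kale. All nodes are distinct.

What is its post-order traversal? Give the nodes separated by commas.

rose, teak, poppy, yew, plum, fern, elm, daisy, cedar, hop, kale, fir, rye

The first element of pre-order is the root; it splits in-order into left and right subtrees.
Root rye: left subtree has 8 nodes {rose, teak, plum, yew, poppy, fern, daisy, elm}, right has 4 {fir, cedar, hop, kale}.
  Root daisy: left subtree has 6 nodes {rose, teak, plum, yew, poppy, fern}, right has 1 {elm}.
    Root fern: left subtree has 5 nodes {rose, teak, plum, yew, poppy}, right has 0 { }.
      Root plum: left subtree has 2 nodes {rose, teak}, right has 2 {yew, poppy}.
        Root teak: left subtree has 1 node {rose}, right has 0 { }.
        Root yew: left subtree has 0 nodes { }, right has 1 {poppy}.
  Root fir: left subtree has 0 nodes { }, right has 3 {cedar, hop, kale}.
    Root kale: left subtree has 2 nodes {cedar, hop}, right has 0 { }.
      Root hop: left subtree has 1 node {cedar}, right has 0 { }.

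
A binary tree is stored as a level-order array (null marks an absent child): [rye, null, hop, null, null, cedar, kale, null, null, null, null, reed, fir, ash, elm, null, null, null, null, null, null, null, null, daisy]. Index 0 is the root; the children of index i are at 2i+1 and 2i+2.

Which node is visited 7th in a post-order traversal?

kale

Post-order visits the left subtree, then the right subtree, then the node.
At rye: no left child.
At rye: go right to hop.
  At hop: go left to cedar.
    At cedar: go left to reed.
      At reed: go left to daisy.
        daisy is a leaf — visit daisy.
      At reed: no right child.
      Visit reed.
    At cedar: go right to fir.
      fir is a leaf — visit fir.
    Visit cedar.
  At hop: go right to kale.
    At kale: go left to ash.
      ash is a leaf — visit ash.
    At kale: go right to elm.
      elm is a leaf — visit elm.
    Visit kale.
  Visit hop.
Visit rye.
Full post-order sequence: daisy, reed, fir, cedar, ash, elm, kale, hop, rye.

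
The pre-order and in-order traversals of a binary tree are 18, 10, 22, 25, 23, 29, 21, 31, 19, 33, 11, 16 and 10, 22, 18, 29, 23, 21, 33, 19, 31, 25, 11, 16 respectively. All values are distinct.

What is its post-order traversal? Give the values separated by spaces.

The first element of pre-order is the root; it splits in-order into left and right subtrees.
Root 18: left subtree has 2 nodes {10, 22}, right has 9 {29, 23, 21, 33, 19, 31, 25, 11, 16}.
  Root 10: left subtree has 0 nodes { }, right has 1 {22}.
  Root 25: left subtree has 6 nodes {29, 23, 21, 33, 19, 31}, right has 2 {11, 16}.
    Root 23: left subtree has 1 node {29}, right has 4 {21, 33, 19, 31}.
      Root 21: left subtree has 0 nodes { }, right has 3 {33, 19, 31}.
        Root 31: left subtree has 2 nodes {33, 19}, right has 0 { }.
          Root 19: left subtree has 1 node {33}, right has 0 { }.
    Root 11: left subtree has 0 nodes { }, right has 1 {16}.

22 10 29 33 19 31 21 23 16 11 25 18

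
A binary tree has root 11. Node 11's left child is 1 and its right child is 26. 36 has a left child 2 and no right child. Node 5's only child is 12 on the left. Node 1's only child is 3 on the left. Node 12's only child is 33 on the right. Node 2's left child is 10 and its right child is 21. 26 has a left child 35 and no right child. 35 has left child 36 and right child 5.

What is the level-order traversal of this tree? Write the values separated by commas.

Level-order visits nodes level by level from the root, left to right within each level.
Level 0: 11
Level 1: 1, 26
Level 2: 3, 35
Level 3: 36, 5
Level 4: 2, 12
Level 5: 10, 21, 33

11, 1, 26, 3, 35, 36, 5, 2, 12, 10, 21, 33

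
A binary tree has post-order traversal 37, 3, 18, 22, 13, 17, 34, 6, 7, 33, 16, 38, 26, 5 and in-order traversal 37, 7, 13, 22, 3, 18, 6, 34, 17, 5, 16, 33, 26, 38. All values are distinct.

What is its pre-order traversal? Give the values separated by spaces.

The last element of post-order is the root; it splits in-order into left and right subtrees.
Root 5: left subtree has 9 nodes {37, 7, 13, 22, 3, 18, 6, 34, 17}, right has 4 {16, 33, 26, 38}.
  Root 7: left subtree has 1 node {37}, right has 7 {13, 22, 3, 18, 6, 34, 17}.
    Root 6: left subtree has 4 nodes {13, 22, 3, 18}, right has 2 {34, 17}.
      Root 13: left subtree has 0 nodes { }, right has 3 {22, 3, 18}.
        Root 22: left subtree has 0 nodes { }, right has 2 {3, 18}.
          Root 18: left subtree has 1 node {3}, right has 0 { }.
      Root 34: left subtree has 0 nodes { }, right has 1 {17}.
  Root 26: left subtree has 2 nodes {16, 33}, right has 1 {38}.
    Root 16: left subtree has 0 nodes { }, right has 1 {33}.

5 7 37 6 13 22 18 3 34 17 26 16 33 38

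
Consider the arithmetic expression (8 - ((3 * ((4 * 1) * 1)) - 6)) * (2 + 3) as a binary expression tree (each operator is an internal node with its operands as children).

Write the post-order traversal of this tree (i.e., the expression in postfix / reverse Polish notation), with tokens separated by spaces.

Post-order on an expression tree gives postfix notation: for each operator, emit left operand, right operand, then the operator.

8 3 4 1 * 1 * * 6 - - 2 3 + *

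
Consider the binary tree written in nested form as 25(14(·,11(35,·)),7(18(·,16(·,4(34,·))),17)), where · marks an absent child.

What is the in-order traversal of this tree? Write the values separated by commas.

In-order visits the left subtree, then the node, then the right subtree.
At 25: go left to 14.
  At 14: no left child.
  Visit 14.
  At 14: go right to 11.
    At 11: go left to 35.
      35 is a leaf — visit 35.
    Visit 11.
    At 11: no right child.
Visit 25.
At 25: go right to 7.
  At 7: go left to 18.
    At 18: no left child.
    Visit 18.
    At 18: go right to 16.
      At 16: no left child.
      Visit 16.
      At 16: go right to 4.
        At 4: go left to 34.
          34 is a leaf — visit 34.
        Visit 4.
        At 4: no right child.
  Visit 7.
  At 7: go right to 17.
    17 is a leaf — visit 17.

14, 35, 11, 25, 18, 16, 34, 4, 7, 17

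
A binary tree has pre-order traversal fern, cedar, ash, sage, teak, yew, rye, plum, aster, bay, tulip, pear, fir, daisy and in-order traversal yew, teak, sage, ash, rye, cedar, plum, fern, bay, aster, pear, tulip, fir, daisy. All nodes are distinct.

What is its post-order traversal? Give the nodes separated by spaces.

yew teak sage rye ash plum cedar bay pear daisy fir tulip aster fern

The first element of pre-order is the root; it splits in-order into left and right subtrees.
Root fern: left subtree has 7 nodes {yew, teak, sage, ash, rye, cedar, plum}, right has 6 {bay, aster, pear, tulip, fir, daisy}.
  Root cedar: left subtree has 5 nodes {yew, teak, sage, ash, rye}, right has 1 {plum}.
    Root ash: left subtree has 3 nodes {yew, teak, sage}, right has 1 {rye}.
      Root sage: left subtree has 2 nodes {yew, teak}, right has 0 { }.
        Root teak: left subtree has 1 node {yew}, right has 0 { }.
  Root aster: left subtree has 1 node {bay}, right has 4 {pear, tulip, fir, daisy}.
    Root tulip: left subtree has 1 node {pear}, right has 2 {fir, daisy}.
      Root fir: left subtree has 0 nodes { }, right has 1 {daisy}.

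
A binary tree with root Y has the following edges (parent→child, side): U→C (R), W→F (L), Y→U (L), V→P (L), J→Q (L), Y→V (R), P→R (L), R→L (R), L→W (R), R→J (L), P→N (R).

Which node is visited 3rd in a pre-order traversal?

Pre-order visits the node, then its left subtree, then its right subtree.
Visit Y.
At Y: go left to U.
  Visit U.
  At U: no left child.
  At U: go right to C.
    C is a leaf — visit C.
At Y: go right to V.
  Visit V.
  At V: go left to P.
    Visit P.
    At P: go left to R.
      Visit R.
      At R: go left to J.
        Visit J.
        At J: go left to Q.
          Q is a leaf — visit Q.
        At J: no right child.
      At R: go right to L.
        Visit L.
        At L: no left child.
        At L: go right to W.
          Visit W.
          At W: go left to F.
            F is a leaf — visit F.
          At W: no right child.
    At P: go right to N.
      N is a leaf — visit N.
  At V: no right child.
Full pre-order sequence: Y, U, C, V, P, R, J, Q, L, W, F, N.

C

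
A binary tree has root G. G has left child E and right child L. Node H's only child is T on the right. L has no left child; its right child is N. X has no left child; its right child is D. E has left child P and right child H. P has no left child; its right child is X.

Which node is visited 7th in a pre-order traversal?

T

Pre-order visits the node, then its left subtree, then its right subtree.
Visit G.
At G: go left to E.
  Visit E.
  At E: go left to P.
    Visit P.
    At P: no left child.
    At P: go right to X.
      Visit X.
      At X: no left child.
      At X: go right to D.
        D is a leaf — visit D.
  At E: go right to H.
    Visit H.
    At H: no left child.
    At H: go right to T.
      T is a leaf — visit T.
At G: go right to L.
  Visit L.
  At L: no left child.
  At L: go right to N.
    N is a leaf — visit N.
Full pre-order sequence: G, E, P, X, D, H, T, L, N.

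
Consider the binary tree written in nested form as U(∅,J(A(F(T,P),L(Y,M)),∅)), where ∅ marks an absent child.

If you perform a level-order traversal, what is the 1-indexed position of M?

Level-order visits nodes level by level from the root, left to right within each level.
Level 0: U
Level 1: J
Level 2: A
Level 3: F, L
Level 4: T, P, Y, M
Full level-order sequence: U, J, A, F, L, T, P, Y, M.

9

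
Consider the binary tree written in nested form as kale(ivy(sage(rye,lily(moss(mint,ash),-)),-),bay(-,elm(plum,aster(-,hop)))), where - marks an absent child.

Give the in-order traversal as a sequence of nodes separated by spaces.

In-order visits the left subtree, then the node, then the right subtree.
At kale: go left to ivy.
  At ivy: go left to sage.
    At sage: go left to rye.
      rye is a leaf — visit rye.
    Visit sage.
    At sage: go right to lily.
      At lily: go left to moss.
        At moss: go left to mint.
          mint is a leaf — visit mint.
        Visit moss.
        At moss: go right to ash.
          ash is a leaf — visit ash.
      Visit lily.
      At lily: no right child.
  Visit ivy.
  At ivy: no right child.
Visit kale.
At kale: go right to bay.
  At bay: no left child.
  Visit bay.
  At bay: go right to elm.
    At elm: go left to plum.
      plum is a leaf — visit plum.
    Visit elm.
    At elm: go right to aster.
      At aster: no left child.
      Visit aster.
      At aster: go right to hop.
        hop is a leaf — visit hop.

rye sage mint moss ash lily ivy kale bay plum elm aster hop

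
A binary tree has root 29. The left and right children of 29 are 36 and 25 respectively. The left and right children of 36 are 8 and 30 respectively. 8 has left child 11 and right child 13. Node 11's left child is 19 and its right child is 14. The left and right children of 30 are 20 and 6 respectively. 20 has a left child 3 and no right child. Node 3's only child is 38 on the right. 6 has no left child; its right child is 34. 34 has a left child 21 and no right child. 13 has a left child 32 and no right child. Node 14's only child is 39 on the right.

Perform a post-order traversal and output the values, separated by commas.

Post-order visits the left subtree, then the right subtree, then the node.
At 29: go left to 36.
  At 36: go left to 8.
    At 8: go left to 11.
      At 11: go left to 19.
        19 is a leaf — visit 19.
      At 11: go right to 14.
        At 14: no left child.
        At 14: go right to 39.
          39 is a leaf — visit 39.
        Visit 14.
      Visit 11.
    At 8: go right to 13.
      At 13: go left to 32.
        32 is a leaf — visit 32.
      At 13: no right child.
      Visit 13.
    Visit 8.
  At 36: go right to 30.
    At 30: go left to 20.
      At 20: go left to 3.
        At 3: no left child.
        At 3: go right to 38.
          38 is a leaf — visit 38.
        Visit 3.
      At 20: no right child.
      Visit 20.
    At 30: go right to 6.
      At 6: no left child.
      At 6: go right to 34.
        At 34: go left to 21.
          21 is a leaf — visit 21.
        At 34: no right child.
        Visit 34.
      Visit 6.
    Visit 30.
  Visit 36.
At 29: go right to 25.
  25 is a leaf — visit 25.
Visit 29.

19, 39, 14, 11, 32, 13, 8, 38, 3, 20, 21, 34, 6, 30, 36, 25, 29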